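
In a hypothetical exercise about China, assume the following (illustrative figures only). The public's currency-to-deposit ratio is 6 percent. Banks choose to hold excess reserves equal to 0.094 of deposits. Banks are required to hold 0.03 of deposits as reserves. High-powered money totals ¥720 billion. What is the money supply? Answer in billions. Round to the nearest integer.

The money multiplier is m = (1 + c) / (rr + e + c) = (1 + 0.06) / (0.03 + 0.094 + 0.06) ≈ 5.7609.
So M = m × MB = 5.7609 × 720 = 4147.848 billion.

¥4148 billion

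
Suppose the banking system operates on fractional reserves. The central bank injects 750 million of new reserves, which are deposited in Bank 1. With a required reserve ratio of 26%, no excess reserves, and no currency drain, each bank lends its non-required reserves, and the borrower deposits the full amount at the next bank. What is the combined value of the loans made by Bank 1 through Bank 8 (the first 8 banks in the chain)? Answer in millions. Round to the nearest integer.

1943 million

Bank i lends (1 − rr)^i of the original deposit: Bank 1 lends 750·0.7400 = 555.0000, Bank 2 lends 750·0.7400² = 410.7000, and so on.
Summing a geometric series: total = 750·[0.7400·(1 − 0.7400^8) / (1 − 0.7400)] ≈ 1942.6719 million.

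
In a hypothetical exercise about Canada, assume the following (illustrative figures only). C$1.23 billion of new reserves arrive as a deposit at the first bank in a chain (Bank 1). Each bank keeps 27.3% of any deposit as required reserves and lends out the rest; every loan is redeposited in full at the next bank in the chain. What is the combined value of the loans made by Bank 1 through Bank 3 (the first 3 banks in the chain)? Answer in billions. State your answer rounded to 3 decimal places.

C$2.017 billion

Bank i lends (1 − rr)^i of the original deposit: Bank 1 lends 1.23·0.7270 ≈ 0.8942, Bank 2 lends 1.23·0.7270² ≈ 0.6501, and so on.
Summing a geometric series: total = 1.23·[0.7270·(1 − 0.7270^3) / (1 − 0.7270)] ≈ 2.0169 billion.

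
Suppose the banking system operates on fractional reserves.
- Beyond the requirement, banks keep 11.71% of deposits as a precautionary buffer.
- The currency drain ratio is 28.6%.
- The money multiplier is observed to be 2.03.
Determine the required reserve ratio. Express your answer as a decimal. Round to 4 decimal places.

Using m = 2.03. Since m = (1 + c)/(c + rr + e), the denominator satisfies c + rr + e = (1 + c)/m = (1 + 0.286) / 2.03 ≈ 0.633498.
With c = 0.286 and e = 0.1171, the required reserve ratio is 0.633498 − 0.286 − 0.1171 = 0.230398.

0.2304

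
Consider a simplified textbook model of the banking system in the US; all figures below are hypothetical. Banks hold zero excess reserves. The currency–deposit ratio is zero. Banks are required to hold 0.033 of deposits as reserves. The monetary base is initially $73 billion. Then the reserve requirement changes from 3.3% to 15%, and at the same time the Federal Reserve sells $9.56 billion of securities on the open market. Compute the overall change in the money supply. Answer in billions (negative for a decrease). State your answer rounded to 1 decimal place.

Before: m₁ = 1 / (0.033) ≈ 30.3030, MB₁ = 73, so M₁ = 30.3030 × 73 = 2212.119 billion.
After: m₂ = 1 / (0.15) ≈ 6.6667, MB₂ = 73 − 9.56 = 63.44, so M₂ = 6.6667 × 63.44 ≈ 422.9354 billion.
ΔM = M₂ − M₁ = 422.9354 − 2212.119 = -1789.1836 billion.

-1789.2 billion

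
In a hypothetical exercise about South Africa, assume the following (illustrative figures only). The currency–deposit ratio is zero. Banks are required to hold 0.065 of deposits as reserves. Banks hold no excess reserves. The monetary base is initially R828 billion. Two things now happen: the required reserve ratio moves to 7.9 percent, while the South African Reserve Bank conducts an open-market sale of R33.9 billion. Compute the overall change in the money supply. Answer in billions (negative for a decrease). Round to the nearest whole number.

-2687 billion

Before: m₁ = 1 / (0.065) ≈ 15.3846, MB₁ = 828, so M₁ = 15.3846 × 828 = 12738.4488 billion.
After: m₂ = 1 / (0.079) ≈ 12.6582, MB₂ = 828 − 33.9 = 794.1, so M₂ = 12.6582 × 794.1 ≈ 10051.8766 billion.
ΔM = M₂ − M₁ = 10051.8766 − 12738.4488 = -2686.5722 billion.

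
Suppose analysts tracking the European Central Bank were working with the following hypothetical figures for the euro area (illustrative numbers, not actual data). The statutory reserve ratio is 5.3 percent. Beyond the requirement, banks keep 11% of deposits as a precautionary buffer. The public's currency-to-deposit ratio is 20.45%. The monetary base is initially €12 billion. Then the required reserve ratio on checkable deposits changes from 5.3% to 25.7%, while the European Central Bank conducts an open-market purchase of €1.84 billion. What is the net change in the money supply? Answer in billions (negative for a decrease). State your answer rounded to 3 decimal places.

-10.161 billion

Before: m₁ = (1 + 0.2045) / (0.053 + 0.11 + 0.2045) ≈ 3.277551, MB₁ = 12, so M₁ = 3.277551 × 12 ≈ 39.3306 billion.
After: m₂ = (1 + 0.2045) / (0.257 + 0.11 + 0.2045) ≈ 2.107612, MB₂ = 12 + 1.84 = 13.84, so M₂ = 2.107612 × 13.84 ≈ 29.1694 billion.
ΔM = M₂ − M₁ = 29.1694 − 39.3306 = -10.1612 billion.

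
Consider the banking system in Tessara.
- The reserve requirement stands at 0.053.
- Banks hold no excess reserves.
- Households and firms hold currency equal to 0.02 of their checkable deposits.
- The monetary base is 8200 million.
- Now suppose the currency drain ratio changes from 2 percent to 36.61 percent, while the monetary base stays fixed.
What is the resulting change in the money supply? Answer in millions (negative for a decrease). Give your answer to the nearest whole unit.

Initially m₁ = (1 + 0.02) / (0.053 + 0.02) ≈ 13.97260, so M₁ = 13.97260 × 8200 = 114575.32 million.
After the change m₂ = (1 + 0.3661) / (0.053 + 0.3661) ≈ 3.25960, so M₂ = 3.25960 × 8200 = 26728.72 million.
ΔM = M₂ − M₁ = 26728.72 − 114575.32 = -87846.6 million.

-87847 million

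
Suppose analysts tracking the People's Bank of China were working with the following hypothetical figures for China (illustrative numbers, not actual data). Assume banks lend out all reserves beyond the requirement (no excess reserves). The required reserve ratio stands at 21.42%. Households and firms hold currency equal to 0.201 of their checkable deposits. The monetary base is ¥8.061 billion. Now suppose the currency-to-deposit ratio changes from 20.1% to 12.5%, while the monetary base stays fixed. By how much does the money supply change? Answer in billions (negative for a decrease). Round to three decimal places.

Initially m₁ = (1 + 0.201) / (0.2142 + 0.201) ≈ 2.89258, so M₁ = 2.89258 × 8.061 ≈ 23.3171 billion.
After the change m₂ = (1 + 0.125) / (0.2142 + 0.125) ≈ 3.31663, so M₂ = 3.31663 × 8.061 ≈ 26.7354 billion.
ΔM = M₂ − M₁ = 26.7354 − 23.3171 = 3.4183 billion.

¥3.418 billion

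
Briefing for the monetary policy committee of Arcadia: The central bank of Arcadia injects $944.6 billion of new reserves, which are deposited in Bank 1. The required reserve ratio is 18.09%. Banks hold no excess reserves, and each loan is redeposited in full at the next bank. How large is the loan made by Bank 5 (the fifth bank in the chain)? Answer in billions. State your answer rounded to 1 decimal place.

$348.3 billion

Each bank lends a fraction (1 − rr) = 0.8191 of the deposit it receives, so Bank 5 receives 944.6·0.8191^4 and lends 944.6·0.8191^5 ≈ 348.2832 billion.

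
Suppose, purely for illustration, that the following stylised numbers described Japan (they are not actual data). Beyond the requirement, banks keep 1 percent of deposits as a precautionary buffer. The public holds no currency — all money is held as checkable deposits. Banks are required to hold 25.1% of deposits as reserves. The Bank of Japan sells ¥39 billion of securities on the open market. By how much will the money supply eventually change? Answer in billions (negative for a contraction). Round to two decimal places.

-149.43 billion

The money multiplier is m = 1 / (rr + e) = 1 / (0.251 + 0.01) ≈ 3.83142.
The sale removes 39 billion of base, so ΔM = m × ΔMB = 3.83142 × (−39) ≈ -149.4254 billion.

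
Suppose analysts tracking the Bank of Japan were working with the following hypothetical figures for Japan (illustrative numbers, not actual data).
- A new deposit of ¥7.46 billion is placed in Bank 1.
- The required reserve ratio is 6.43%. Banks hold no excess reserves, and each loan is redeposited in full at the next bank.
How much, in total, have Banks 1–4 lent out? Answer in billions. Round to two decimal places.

¥25.34 billion

Bank i lends (1 − rr)^i of the original deposit: Bank 1 lends 7.46·0.9357 ≈ 6.9803, Bank 2 lends 7.46·0.9357² ≈ 6.5315, and so on.
Summing a geometric series: total = 7.46·[0.9357·(1 − 0.9357^4) / (1 − 0.9357)] ≈ 25.3419 billion.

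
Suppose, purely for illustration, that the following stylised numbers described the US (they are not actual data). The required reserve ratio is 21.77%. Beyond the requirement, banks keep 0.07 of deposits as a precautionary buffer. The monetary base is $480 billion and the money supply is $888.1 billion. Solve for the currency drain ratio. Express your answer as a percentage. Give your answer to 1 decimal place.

Using m = M/MB = 888.1/480 ≈ 1.850208. From m = (1 + c)/(c + rr + e), rearranging gives 1 + c = m·(c + rr + e), so c·(1 − m) = m·(rr + e) − 1.
Hence c = [m·(rr + e) − 1]/(1 − m) = [1.850208 × (0.2177 + 0.07) − 1] / (1 − 1.850208) ≈ 0.550095.

55.0%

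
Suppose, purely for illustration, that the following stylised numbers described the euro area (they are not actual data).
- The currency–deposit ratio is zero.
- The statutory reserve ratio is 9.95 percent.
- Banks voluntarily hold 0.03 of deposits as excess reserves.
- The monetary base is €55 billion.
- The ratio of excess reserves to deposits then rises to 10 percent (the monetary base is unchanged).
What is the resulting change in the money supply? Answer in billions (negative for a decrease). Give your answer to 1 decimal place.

-149.0 billion

Initially m₁ = 1 / (0.0995 + 0.03) ≈ 7.7220, so M₁ = 7.7220 × 55 = 424.71 billion.
After the change m₂ = 1 / (0.0995 + 0.1) ≈ 5.0125, so M₂ = 5.0125 × 55 = 275.6875 billion.
ΔM = M₂ − M₁ = 275.6875 − 424.71 = -149.0225 billion.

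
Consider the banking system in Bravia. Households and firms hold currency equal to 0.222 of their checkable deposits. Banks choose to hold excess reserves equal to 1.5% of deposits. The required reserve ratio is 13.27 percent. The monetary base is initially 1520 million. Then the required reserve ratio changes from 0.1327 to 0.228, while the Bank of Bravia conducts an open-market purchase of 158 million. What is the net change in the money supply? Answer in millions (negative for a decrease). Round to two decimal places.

-614.47 million

Before: m₁ = (1 + 0.222) / (0.1327 + 0.015 + 0.222) ≈ 3.3053827, MB₁ = 1520, so M₁ = 3.3053827 × 1520 ≈ 5024.1817 million.
After: m₂ = (1 + 0.222) / (0.228 + 0.015 + 0.222) ≈ 2.6279570, MB₂ = 1520 + 158 = 1678, so M₂ = 2.6279570 × 1678 ≈ 4409.7118 million.
ΔM = M₂ − M₁ = 4409.7118 − 5024.1817 = -614.4699 million.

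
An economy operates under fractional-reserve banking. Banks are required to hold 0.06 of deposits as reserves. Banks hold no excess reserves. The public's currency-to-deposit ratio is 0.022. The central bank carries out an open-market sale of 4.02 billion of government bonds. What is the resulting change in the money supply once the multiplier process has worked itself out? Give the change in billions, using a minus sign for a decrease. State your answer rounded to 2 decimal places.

The money multiplier is m = (1 + c) / (rr + c) = (1 + 0.022) / (0.06 + 0.022) ≈ 12.4634.
The sale removes 4.02 billion of base, so ΔM = m × ΔMB = 12.4634 × (−4.02) ≈ -50.1029 billion.

-50.10 billion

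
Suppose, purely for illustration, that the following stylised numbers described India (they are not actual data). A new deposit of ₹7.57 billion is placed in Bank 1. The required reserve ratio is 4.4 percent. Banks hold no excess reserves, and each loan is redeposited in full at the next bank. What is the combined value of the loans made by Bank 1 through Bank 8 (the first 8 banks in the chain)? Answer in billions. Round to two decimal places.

₹49.72 billion

Bank i lends (1 − rr)^i of the original deposit: Bank 1 lends 7.57·0.9560 ≈ 7.2369, Bank 2 lends 7.57·0.9560² ≈ 6.9185, and so on.
Summing a geometric series: total = 7.57·[0.9560·(1 − 0.9560^8) / (1 − 0.9560)] ≈ 49.7224 billion.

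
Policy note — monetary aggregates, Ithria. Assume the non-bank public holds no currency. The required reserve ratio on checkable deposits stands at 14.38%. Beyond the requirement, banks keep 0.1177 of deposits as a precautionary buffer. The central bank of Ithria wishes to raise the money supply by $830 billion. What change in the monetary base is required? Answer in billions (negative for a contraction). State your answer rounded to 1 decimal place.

$217.0 billion

The money multiplier is m = 1 / (rr + e) = 1 / (0.1438 + 0.1177) ≈ 3.82409.
ΔMB = ΔM / m = (+830) / 3.82409 ≈ 217.0451 billion.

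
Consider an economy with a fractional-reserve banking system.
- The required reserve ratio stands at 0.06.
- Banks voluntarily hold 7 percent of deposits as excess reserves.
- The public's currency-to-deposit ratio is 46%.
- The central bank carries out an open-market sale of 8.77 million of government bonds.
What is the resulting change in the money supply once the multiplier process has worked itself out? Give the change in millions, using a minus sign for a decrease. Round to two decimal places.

The money multiplier is m = (1 + c) / (rr + e + c) = (1 + 0.46) / (0.06 + 0.07 + 0.46) ≈ 2.4746.
The sale removes 8.77 million of base, so ΔM = m × ΔMB = 2.4746 × (−8.77) ≈ -21.7022 million.

-21.70 million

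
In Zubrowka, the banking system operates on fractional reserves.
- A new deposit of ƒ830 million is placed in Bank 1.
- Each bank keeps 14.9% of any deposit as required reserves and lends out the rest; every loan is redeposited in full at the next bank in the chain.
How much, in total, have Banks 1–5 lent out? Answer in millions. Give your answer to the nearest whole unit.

ƒ2625 million

Bank i lends (1 − rr)^i of the original deposit: Bank 1 lends 830·0.8510 = 706.3300, Bank 2 lends 830·0.8510² ≈ 601.0868, and so on.
Summing a geometric series: total = 830·[0.8510·(1 − 0.8510^5) / (1 − 0.8510)] ≈ 2624.6962 million.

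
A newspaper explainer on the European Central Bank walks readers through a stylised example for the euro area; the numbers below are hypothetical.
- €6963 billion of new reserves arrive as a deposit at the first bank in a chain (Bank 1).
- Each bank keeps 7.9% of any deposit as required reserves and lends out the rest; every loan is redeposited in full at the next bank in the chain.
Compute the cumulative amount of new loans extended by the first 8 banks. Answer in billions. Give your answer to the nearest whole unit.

Bank i lends (1 − rr)^i of the original deposit: Bank 1 lends 6963·0.9210 = 6412.9230, Bank 2 lends 6963·0.9210² ≈ 5906.3021, and so on.
Summing a geometric series: total = 6963·[0.9210·(1 − 0.9210^8) / (1 − 0.9210)] ≈ 39151.4095 billion.

€39151 billion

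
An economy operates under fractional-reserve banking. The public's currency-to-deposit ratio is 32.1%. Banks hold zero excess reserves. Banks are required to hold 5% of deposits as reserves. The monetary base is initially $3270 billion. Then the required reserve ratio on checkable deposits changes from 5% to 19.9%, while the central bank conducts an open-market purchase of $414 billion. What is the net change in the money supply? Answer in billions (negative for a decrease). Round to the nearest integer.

-2285 billion

Before: m₁ = (1 + 0.321) / (0.05 + 0.321) ≈ 3.56065, MB₁ = 3270, so M₁ = 3.56065 × 3270 = 11643.3255 billion.
After: m₂ = (1 + 0.321) / (0.199 + 0.321) ≈ 2.54038, MB₂ = 3270 + 414 = 3684, so M₂ = 2.54038 × 3684 ≈ 9358.7599 billion.
ΔM = M₂ − M₁ = 9358.7599 − 11643.3255 = -2284.5656 billion.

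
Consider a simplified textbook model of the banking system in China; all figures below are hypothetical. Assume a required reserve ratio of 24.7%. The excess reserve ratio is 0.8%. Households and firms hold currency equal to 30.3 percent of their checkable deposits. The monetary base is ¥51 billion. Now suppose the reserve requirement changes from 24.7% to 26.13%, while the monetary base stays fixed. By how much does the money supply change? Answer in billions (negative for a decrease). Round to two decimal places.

-2.98 billion

Initially m₁ = (1 + 0.303) / (0.247 + 0.008 + 0.303) ≈ 2.33513, so M₁ = 2.33513 × 51 ≈ 119.0916 billion.
After the change m₂ = (1 + 0.303) / (0.2613 + 0.008 + 0.303) ≈ 2.27678, so M₂ = 2.27678 × 51 ≈ 116.1158 billion.
ΔM = M₂ − M₁ = 116.1158 − 119.0916 = -2.9758 billion.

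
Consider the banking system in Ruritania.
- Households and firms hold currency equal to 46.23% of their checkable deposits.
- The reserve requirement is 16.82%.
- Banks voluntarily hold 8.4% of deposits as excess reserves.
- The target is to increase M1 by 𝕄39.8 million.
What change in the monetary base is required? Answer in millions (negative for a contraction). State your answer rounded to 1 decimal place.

𝕄19.4 million

The money multiplier is m = (1 + c) / (rr + e + c) = (1 + 0.4623) / (0.1682 + 0.084 + 0.4623) ≈ 2.0466.
ΔMB = ΔM / m = (+39.8) / 2.0466 ≈ 19.4469 million.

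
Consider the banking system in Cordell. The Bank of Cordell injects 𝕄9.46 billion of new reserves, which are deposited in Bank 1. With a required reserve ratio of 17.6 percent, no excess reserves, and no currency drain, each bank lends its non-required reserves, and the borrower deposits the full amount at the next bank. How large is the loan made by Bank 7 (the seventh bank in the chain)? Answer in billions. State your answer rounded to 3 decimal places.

𝕄2.440 billion

Each bank lends a fraction (1 − rr) = 0.8240 of the deposit it receives, so Bank 7 receives 9.46·0.8240^6 and lends 9.46·0.8240^7 ≈ 2.4400 billion.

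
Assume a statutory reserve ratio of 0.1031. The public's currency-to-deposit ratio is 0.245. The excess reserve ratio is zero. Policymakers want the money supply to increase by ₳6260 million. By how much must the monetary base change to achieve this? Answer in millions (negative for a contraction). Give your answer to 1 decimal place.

₳1750.3 million

The money multiplier is m = (1 + c) / (rr + c) = (1 + 0.245) / (0.1031 + 0.245) ≈ 3.576558.
ΔMB = ΔM / m = (+6260) / 3.576558 ≈ 1750.2862 million.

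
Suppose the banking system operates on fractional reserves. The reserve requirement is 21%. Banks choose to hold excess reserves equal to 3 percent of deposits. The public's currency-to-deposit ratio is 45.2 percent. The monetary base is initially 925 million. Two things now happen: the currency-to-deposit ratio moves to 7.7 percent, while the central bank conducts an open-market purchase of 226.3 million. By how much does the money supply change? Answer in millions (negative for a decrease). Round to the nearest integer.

Before: m₁ = (1 + 0.452) / (0.21 + 0.03 + 0.452) ≈ 2.09827, MB₁ = 925, so M₁ = 2.09827 × 925 ≈ 1940.8997 million.
After: m₂ = (1 + 0.077) / (0.21 + 0.03 + 0.077) ≈ 3.39748, MB₂ = 925 + 226.3 = 1151.3, so M₂ = 3.39748 × 1151.3 ≈ 3911.5187 million.
ΔM = M₂ − M₁ = 3911.5187 − 1940.8997 = 1970.619 million.

1971 million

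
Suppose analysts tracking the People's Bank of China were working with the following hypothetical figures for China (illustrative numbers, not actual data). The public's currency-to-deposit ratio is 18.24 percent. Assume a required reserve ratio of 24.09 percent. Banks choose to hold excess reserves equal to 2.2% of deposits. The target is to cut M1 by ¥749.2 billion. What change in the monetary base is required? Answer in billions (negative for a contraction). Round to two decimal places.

The money multiplier is m = (1 + c) / (rr + e + c) = (1 + 0.1824) / (0.2409 + 0.022 + 0.1824) ≈ 2.655289.
ΔMB = ΔM / m = (−749.2) / 2.655289 ≈ -282.1538 billion.

-282.15 billion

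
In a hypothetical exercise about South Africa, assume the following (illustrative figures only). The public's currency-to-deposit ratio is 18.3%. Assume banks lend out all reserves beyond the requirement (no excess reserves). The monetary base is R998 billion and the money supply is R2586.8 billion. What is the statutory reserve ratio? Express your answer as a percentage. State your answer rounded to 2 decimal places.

27.34%

Using m = M/MB = 2586.8/998 ≈ 2.591984. Since m = (1 + c)/(c + rr + e), the denominator satisfies c + rr + e = (1 + c)/m = (1 + 0.183) / 2.591984 ≈ 0.456407.
With c = 0.183 and e = 0, the statutory reserve ratio is 0.456407 − 0.183 − 0 = 0.273407.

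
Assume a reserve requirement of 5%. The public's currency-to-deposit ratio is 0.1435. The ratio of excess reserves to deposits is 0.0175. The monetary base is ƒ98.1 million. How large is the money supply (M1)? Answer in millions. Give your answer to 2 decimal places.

ƒ531.65 million

The money multiplier is m = (1 + c) / (rr + e + c) = (1 + 0.1435) / (0.05 + 0.0175 + 0.1435) ≈ 5.41943.
So M = m × MB = 5.41943 × 98.1 ≈ 531.6461 million.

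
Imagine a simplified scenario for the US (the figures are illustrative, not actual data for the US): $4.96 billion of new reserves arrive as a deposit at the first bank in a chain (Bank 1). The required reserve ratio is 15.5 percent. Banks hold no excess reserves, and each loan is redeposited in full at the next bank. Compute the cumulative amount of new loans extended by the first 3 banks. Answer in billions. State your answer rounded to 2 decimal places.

Bank i lends (1 − rr)^i of the original deposit: Bank 1 lends 4.96·0.8450 = 4.1912, Bank 2 lends 4.96·0.8450² ≈ 3.5416, and so on.
Summing a geometric series: total = 4.96·[0.8450·(1 − 0.8450^3) / (1 − 0.8450)] ≈ 10.7254 billion.

$10.73 billion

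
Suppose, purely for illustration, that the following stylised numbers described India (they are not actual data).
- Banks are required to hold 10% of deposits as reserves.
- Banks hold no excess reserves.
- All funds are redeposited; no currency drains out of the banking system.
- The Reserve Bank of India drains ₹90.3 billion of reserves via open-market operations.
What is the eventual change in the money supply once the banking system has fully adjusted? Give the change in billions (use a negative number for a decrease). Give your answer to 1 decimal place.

The simple money multiplier is m = 1/rr = 1/0.1 = 10.
An open-market sale reduces the monetary base by 90.3 billion, so ΔM = m × ΔMB = 10 × (−90.3) = -903 billion.

-903.0 billion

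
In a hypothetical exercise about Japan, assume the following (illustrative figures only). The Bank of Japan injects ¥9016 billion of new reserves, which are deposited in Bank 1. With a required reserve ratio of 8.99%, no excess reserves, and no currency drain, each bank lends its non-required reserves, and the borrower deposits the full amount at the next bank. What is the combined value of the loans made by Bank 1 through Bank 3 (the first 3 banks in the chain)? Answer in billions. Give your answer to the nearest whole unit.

Bank i lends (1 − rr)^i of the original deposit: Bank 1 lends 9016·0.9101 = 8205.4616, Bank 2 lends 9016·0.9101² ≈ 7467.7906, and so on.
Summing a geometric series: total = 9016·[0.9101·(1 − 0.9101^3) / (1 − 0.9101)] ≈ 22469.6884 billion.

¥22470 billion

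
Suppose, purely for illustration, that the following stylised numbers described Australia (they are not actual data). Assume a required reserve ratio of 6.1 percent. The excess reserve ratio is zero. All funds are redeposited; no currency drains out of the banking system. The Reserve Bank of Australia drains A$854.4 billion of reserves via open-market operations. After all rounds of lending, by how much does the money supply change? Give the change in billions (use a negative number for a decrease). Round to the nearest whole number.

-14007 billion

The simple money multiplier is m = 1/rr = 1/0.061 ≈ 16.3934.
An open-market sale reduces the monetary base by 854.4 billion, so ΔM = m × ΔMB = 16.3934 × (−854.4) ≈ -14006.521 billion.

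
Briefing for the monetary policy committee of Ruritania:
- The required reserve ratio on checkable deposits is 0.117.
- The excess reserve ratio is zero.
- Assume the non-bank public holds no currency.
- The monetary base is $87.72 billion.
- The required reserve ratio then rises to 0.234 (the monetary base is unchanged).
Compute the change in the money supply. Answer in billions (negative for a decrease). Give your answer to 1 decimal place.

Initially m₁ = 1 / (0.117) ≈ 8.5470, so M₁ = 8.5470 × 87.72 ≈ 749.7428 billion.
After the change m₂ = 1 / (0.234) ≈ 4.2735, so M₂ = 4.2735 × 87.72 ≈ 374.8714 billion.
ΔM = M₂ − M₁ = 374.8714 − 749.7428 = -374.8714 billion.

-374.9 billion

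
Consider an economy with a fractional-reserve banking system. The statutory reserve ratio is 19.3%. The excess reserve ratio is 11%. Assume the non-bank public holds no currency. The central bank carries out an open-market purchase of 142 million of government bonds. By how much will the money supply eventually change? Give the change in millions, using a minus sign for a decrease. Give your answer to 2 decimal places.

The money multiplier is m = 1 / (rr + e) = 1 / (0.193 + 0.11) ≈ 3.300330.
The purchase adds 142 million of base, so ΔM = m × ΔMB = 3.300330 × (+142) ≈ 468.6469 million.

468.65 million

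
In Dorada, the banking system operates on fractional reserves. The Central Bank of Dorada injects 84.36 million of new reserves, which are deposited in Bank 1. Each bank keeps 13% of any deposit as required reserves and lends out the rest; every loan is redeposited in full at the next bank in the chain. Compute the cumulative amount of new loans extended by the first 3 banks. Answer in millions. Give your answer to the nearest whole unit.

193 million

Bank i lends (1 − rr)^i of the original deposit: Bank 1 lends 84.36·0.8700 = 73.3932, Bank 2 lends 84.36·0.8700² ≈ 63.8521, and so on.
Summing a geometric series: total = 84.36·[0.8700·(1 − 0.8700^3) / (1 − 0.8700)] ≈ 192.7966 million.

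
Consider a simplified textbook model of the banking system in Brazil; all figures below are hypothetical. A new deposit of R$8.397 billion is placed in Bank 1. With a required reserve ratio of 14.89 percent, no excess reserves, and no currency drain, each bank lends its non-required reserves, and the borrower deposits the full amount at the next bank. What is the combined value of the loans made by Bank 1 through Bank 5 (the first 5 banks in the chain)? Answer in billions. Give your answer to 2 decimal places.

Bank i lends (1 − rr)^i of the original deposit: Bank 1 lends 8.397·0.8511 ≈ 7.1467, Bank 2 lends 8.397·0.8511² ≈ 6.0825, and so on.
Summing a geometric series: total = 8.397·[0.8511·(1 − 0.8511^5) / (1 − 0.8511)] ≈ 26.5621 billion.

R$26.56 billion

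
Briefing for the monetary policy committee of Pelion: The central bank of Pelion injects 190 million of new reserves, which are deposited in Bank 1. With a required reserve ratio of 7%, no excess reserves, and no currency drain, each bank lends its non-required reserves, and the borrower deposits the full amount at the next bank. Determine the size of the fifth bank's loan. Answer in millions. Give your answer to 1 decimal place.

Each bank lends a fraction (1 − rr) = 0.9300 of the deposit it receives, so Bank 5 receives 190·0.9300^4 and lends 190·0.9300^5 ≈ 132.1808 million.

132.2 million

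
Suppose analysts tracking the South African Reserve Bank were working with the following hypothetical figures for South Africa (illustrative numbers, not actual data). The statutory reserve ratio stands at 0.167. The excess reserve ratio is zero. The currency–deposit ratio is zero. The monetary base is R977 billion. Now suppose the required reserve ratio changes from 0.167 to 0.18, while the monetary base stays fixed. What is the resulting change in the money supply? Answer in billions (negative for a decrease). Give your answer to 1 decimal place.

-422.5 billion

Initially m₁ = 1 / (0.167) ≈ 5.98802, so M₁ = 5.98802 × 977 ≈ 5850.2955 billion.
After the change m₂ = 1 / (0.18) ≈ 5.55556, so M₂ = 5.55556 × 977 ≈ 5427.7821 billion.
ΔM = M₂ − M₁ = 5427.7821 − 5850.2955 = -422.5134 billion.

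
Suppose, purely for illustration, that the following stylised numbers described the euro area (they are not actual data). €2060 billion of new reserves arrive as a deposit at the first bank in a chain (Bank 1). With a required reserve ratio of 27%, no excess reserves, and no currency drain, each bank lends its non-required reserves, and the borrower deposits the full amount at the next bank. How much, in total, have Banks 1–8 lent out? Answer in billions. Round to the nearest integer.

€5120 billion

Bank i lends (1 − rr)^i of the original deposit: Bank 1 lends 2060·0.7300 = 1503.8000, Bank 2 lends 2060·0.7300² = 1097.7740, and so on.
Summing a geometric series: total = 2060·[0.7300·(1 − 0.7300^8) / (1 − 0.7300)] ≈ 5120.4612 billion.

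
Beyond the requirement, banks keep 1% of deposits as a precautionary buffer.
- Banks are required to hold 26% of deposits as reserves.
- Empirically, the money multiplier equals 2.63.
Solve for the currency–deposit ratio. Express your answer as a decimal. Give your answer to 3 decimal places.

Using m = 2.63. From m = (1 + c)/(c + rr + e), rearranging gives 1 + c = m·(c + rr + e), so c·(1 − m) = m·(rr + e) − 1.
Hence c = [m·(rr + e) − 1]/(1 − m) = [2.63 × (0.26 + 0.01) − 1] / (1 − 2.63) ≈ 0.177853.

0.178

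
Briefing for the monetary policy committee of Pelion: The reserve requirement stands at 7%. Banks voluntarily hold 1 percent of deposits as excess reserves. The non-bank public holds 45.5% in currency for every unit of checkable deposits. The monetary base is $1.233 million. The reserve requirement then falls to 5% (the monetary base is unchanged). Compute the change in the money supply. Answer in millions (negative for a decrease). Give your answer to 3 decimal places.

$0.130 million

Initially m₁ = (1 + 0.455) / (0.07 + 0.01 + 0.455) ≈ 2.71963, so M₁ = 2.71963 × 1.233 ≈ 3.3533 million.
After the change m₂ = (1 + 0.455) / (0.05 + 0.01 + 0.455) ≈ 2.82524, so M₂ = 2.82524 × 1.233 ≈ 3.4835 million.
ΔM = M₂ − M₁ = 3.4835 − 3.3533 = 0.1302 million.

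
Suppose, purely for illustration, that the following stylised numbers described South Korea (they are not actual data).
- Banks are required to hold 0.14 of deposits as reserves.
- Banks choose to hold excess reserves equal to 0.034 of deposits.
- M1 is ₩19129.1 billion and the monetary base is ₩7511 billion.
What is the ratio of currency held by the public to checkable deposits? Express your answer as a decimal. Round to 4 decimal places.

Using m = M/MB = 19129.1/7511 ≈ 2.546811. From m = (1 + c)/(c + rr + e), rearranging gives 1 + c = m·(c + rr + e), so c·(1 − m) = m·(rr + e) − 1.
Hence c = [m·(rr + e) − 1]/(1 − m) = [2.546811 × (0.14 + 0.034) − 1] / (1 − 2.546811) ≈ 0.360002.

0.3600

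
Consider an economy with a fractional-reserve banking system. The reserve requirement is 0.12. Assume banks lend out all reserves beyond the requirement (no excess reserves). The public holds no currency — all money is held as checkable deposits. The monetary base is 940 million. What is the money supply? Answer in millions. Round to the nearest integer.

7833 million

With no currency drain or excess reserves, the money multiplier is m = 1/rr = 1/0.12 ≈ 8.3333.
Money supply M = m × MB = 8.3333 × 940 = 7833.302 million.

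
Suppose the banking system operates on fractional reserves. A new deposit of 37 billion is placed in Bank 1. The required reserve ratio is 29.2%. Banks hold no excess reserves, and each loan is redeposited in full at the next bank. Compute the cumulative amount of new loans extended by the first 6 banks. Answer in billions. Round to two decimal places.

Bank i lends (1 − rr)^i of the original deposit: Bank 1 lends 37·0.7080 = 26.1960, Bank 2 lends 37·0.7080² ≈ 18.5468, and so on.
Summing a geometric series: total = 37·[0.7080·(1 − 0.7080^6) / (1 − 0.7080)] ≈ 78.4130 billion.

78.41 billion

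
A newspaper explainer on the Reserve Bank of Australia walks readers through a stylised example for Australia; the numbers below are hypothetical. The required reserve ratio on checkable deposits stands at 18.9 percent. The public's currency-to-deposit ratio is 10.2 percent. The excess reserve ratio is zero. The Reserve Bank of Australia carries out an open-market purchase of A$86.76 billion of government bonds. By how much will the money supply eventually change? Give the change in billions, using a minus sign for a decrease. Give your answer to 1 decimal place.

The money multiplier is m = (1 + c) / (rr + c) = (1 + 0.102) / (0.189 + 0.102) ≈ 3.7869.
The purchase adds 86.76 billion of base, so ΔM = m × ΔMB = 3.7869 × (+86.76) ≈ 328.5514 billion.

A$328.6 billion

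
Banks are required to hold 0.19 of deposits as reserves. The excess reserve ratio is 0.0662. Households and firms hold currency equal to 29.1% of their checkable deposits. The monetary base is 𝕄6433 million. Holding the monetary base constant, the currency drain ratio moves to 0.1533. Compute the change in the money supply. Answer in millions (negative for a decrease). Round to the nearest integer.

𝕄2940 million

Initially m₁ = (1 + 0.291) / (0.19 + 0.0662 + 0.291) ≈ 2.35928, so M₁ = 2.35928 × 6433 ≈ 15177.2482 million.
After the change m₂ = (1 + 0.1533) / (0.19 + 0.0662 + 0.1533) ≈ 2.81636, so M₂ = 2.81636 × 6433 ≈ 18117.6439 million.
ΔM = M₂ − M₁ = 18117.6439 − 15177.2482 = 2940.3957 million.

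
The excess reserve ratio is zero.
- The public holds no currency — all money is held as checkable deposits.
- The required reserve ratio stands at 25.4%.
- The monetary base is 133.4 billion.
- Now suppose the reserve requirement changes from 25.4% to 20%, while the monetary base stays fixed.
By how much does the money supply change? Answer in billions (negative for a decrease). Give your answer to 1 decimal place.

Initially m₁ = 1 / (0.254) ≈ 3.93701, so M₁ = 3.93701 × 133.4 ≈ 525.1971 billion.
After the change m₂ = 1 / (0.2) = 5, so M₂ = 5 × 133.4 = 667 billion.
ΔM = M₂ − M₁ = 667 − 525.1971 = 141.8029 billion.

141.8 billion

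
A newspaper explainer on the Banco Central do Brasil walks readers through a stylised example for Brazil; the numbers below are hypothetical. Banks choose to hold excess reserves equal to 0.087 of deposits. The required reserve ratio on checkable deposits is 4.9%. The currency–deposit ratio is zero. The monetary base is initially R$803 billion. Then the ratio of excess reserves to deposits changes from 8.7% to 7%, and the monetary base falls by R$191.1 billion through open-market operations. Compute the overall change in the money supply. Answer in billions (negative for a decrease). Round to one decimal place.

Before: m₁ = 1 / (0.049 + 0.087) ≈ 7.35294, MB₁ = 803, so M₁ = 7.35294 × 803 ≈ 5904.4108 billion.
After: m₂ = 1 / (0.049 + 0.07) ≈ 8.40336, MB₂ = 803 − 191.1 = 611.9, so M₂ = 8.40336 × 611.9 ≈ 5142.016 billion.
ΔM = M₂ − M₁ = 5142.016 − 5904.4108 = -762.3948 billion.

-762.4 billion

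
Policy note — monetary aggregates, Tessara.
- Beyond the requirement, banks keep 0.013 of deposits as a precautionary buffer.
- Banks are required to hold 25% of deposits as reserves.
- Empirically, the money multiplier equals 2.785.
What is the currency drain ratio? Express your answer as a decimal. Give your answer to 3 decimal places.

Using m = 2.785. From m = (1 + c)/(c + rr + e), rearranging gives 1 + c = m·(c + rr + e), so c·(1 − m) = m·(rr + e) − 1.
Hence c = [m·(rr + e) − 1]/(1 − m) = [2.785 × (0.25 + 0.013) − 1] / (1 − 2.785) ≈ 0.149885.

0.150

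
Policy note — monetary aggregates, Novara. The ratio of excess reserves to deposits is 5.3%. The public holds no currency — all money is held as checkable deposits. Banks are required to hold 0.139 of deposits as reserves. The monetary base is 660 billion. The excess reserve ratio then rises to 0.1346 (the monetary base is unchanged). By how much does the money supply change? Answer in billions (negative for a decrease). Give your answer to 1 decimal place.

-1025.2 billion

Initially m₁ = 1 / (0.139 + 0.053) ≈ 5.20833, so M₁ = 5.20833 × 660 = 3437.4978 billion.
After the change m₂ = 1 / (0.139 + 0.1346) ≈ 3.65497, so M₂ = 3.65497 × 660 = 2412.2802 billion.
ΔM = M₂ − M₁ = 2412.2802 − 3437.4978 = -1025.2176 billion.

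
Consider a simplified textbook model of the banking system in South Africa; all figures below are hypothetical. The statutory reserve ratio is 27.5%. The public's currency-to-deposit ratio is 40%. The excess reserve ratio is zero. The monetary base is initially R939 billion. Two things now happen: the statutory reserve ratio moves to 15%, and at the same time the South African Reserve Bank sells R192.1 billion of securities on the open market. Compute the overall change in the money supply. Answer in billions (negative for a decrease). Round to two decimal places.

Before: m₁ = (1 + 0.4) / (0.275 + 0.4) ≈ 2.074074, MB₁ = 939, so M₁ = 2.074074 × 939 ≈ 1947.5555 billion.
After: m₂ = (1 + 0.4) / (0.15 + 0.4) ≈ 2.545455, MB₂ = 939 − 192.1 = 746.9, so M₂ = 2.545455 × 746.9 ≈ 1901.2003 billion.
ΔM = M₂ − M₁ = 1901.2003 − 1947.5555 = -46.3552 billion.

-46.36 billion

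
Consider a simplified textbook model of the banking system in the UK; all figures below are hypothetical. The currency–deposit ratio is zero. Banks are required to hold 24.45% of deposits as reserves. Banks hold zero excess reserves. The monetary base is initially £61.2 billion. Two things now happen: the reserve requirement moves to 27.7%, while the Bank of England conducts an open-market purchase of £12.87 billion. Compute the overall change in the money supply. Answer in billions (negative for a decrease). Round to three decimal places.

£17.094 billion

Before: m₁ = 1 / (0.2445) ≈ 4.089980, MB₁ = 61.2, so M₁ = 4.089980 × 61.2 ≈ 250.3068 billion.
After: m₂ = 1 / (0.277) ≈ 3.610108, MB₂ = 61.2 + 12.87 = 74.07, so M₂ = 3.610108 × 74.07 ≈ 267.4007 billion.
ΔM = M₂ − M₁ = 267.4007 − 250.3068 = 17.0939 billion.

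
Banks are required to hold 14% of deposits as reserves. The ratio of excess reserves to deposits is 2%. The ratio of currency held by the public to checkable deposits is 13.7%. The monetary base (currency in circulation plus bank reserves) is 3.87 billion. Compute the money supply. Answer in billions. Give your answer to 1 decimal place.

The money multiplier is m = (1 + c) / (rr + e + c) = (1 + 0.137) / (0.14 + 0.02 + 0.137) ≈ 3.8283.
So M = m × MB = 3.8283 × 3.87 ≈ 14.8155 billion.

14.8 billion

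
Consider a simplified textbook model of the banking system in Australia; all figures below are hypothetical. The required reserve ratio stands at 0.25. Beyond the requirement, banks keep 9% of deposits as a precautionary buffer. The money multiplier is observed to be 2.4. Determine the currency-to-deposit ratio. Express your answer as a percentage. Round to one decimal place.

13.1%

Using m = 2.4. From m = (1 + c)/(c + rr + e), rearranging gives 1 + c = m·(c + rr + e), so c·(1 − m) = m·(rr + e) − 1.
Hence c = [m·(rr + e) − 1]/(1 − m) = [2.4 × (0.25 + 0.09) − 1] / (1 − 2.4) ≈ 0.131429.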